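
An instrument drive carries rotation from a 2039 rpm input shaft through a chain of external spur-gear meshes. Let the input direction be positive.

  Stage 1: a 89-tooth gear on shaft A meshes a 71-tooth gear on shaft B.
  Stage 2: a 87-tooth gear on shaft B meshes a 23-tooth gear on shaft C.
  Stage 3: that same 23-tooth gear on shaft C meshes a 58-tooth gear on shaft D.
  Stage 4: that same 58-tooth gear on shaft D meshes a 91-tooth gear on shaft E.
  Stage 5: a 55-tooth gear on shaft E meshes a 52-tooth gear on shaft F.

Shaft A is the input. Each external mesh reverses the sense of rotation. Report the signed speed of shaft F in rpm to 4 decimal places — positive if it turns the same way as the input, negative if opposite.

Stage 1 [89T→71T]: ω = 2039.0000×89/71 = 2555.9296 rpm, dir flips to −; running = −2555.9296
Stage 2 [87T→23T]: ω = 2555.9296×87/23 = 9668.0814 rpm, dir flips to +; running = +9668.0814
Stage 3 [23T→58T]: ω = 9668.0814×23/58 = 3833.8944 rpm, dir flips to −; running = −3833.8944
Stage 4 [58T→91T]: ω = 3833.8944×58/91 = 2443.5810 rpm, dir flips to +; running = +2443.5810
Stage 5 [55T→52T]: ω = 2443.5810×55/52 = 2584.5569 rpm, dir flips to −; running = −2584.5569

-2584.5569 rpm (opposite to input, |ω| = 2584.5569 rpm)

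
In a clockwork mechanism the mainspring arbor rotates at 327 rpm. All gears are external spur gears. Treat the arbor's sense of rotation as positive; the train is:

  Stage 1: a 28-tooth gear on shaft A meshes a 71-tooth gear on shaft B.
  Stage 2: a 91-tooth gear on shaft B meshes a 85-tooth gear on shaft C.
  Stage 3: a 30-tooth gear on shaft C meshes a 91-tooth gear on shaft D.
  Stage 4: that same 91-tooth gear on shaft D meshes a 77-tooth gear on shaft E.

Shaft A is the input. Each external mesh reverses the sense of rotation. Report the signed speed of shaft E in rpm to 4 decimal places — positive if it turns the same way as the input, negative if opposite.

+53.7899 rpm (same as input, |ω| = 53.7899 rpm)

Stage 1 [28T→71T]: ω = 327.0000×28/71 = 128.9577 rpm, dir flips to −; running = −128.9577
Stage 2 [91T→85T]: ω = 128.9577×91/85 = 138.0606 rpm, dir flips to +; running = +138.0606
Stage 3 [30T→91T]: ω = 138.0606×30/91 = 45.5145 rpm, dir flips to −; running = −45.5145
Stage 4 [91T→77T]: ω = 45.5145×91/77 = 53.7899 rpm, dir flips to +; running = +53.7899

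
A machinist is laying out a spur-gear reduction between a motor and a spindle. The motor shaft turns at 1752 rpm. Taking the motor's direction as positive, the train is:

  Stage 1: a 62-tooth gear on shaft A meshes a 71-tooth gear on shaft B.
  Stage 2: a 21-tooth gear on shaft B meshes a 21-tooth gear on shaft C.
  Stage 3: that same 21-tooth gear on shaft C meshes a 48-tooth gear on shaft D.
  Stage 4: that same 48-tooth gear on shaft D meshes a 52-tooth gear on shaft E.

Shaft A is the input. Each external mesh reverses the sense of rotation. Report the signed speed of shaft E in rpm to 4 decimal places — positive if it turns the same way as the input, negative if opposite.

Stage 1 [62T→71T]: ω = 1752.0000×62/71 = 1529.9155 rpm, dir flips to −; running = −1529.9155
Stage 2 [21T→21T]: ω = 1529.9155×21/21 = 1529.9155 rpm, dir flips to +; running = +1529.9155
Stage 3 [21T→48T]: ω = 1529.9155×21/48 = 669.3380 rpm, dir flips to −; running = −669.3380
Stage 4 [48T→52T]: ω = 669.3380×48/52 = 617.8505 rpm, dir flips to +; running = +617.8505

+617.8505 rpm (same as input, |ω| = 617.8505 rpm)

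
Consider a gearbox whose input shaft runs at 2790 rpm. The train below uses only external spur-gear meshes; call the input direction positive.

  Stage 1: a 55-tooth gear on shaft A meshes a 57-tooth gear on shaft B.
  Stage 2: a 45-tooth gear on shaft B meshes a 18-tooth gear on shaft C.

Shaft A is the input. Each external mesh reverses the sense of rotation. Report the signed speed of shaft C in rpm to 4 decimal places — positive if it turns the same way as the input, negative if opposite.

Stage 1 [55T→57T]: ω = 2790.0000×55/57 = 2692.1053 rpm, dir flips to −; running = −2692.1053
Stage 2 [45T→18T]: ω = 2692.1053×45/18 = 6730.2632 rpm, dir flips to +; running = +6730.2632

+6730.2632 rpm (same as input, |ω| = 6730.2632 rpm)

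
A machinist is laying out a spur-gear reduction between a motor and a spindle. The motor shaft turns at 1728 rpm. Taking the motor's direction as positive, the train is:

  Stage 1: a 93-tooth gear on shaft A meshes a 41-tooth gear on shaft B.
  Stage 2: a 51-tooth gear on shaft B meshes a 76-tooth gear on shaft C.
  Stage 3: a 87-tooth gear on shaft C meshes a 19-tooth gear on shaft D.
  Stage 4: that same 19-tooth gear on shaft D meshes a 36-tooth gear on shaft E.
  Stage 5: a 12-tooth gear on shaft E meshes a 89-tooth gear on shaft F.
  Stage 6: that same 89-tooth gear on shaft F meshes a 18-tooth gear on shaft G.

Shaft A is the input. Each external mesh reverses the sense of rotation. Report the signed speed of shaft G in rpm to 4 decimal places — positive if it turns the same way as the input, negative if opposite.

+4237.6483 rpm (same as input, |ω| = 4237.6483 rpm)

Stage 1 [93T→41T]: ω = 1728.0000×93/41 = 3919.6098 rpm, dir flips to −; running = −3919.6098
Stage 2 [51T→76T]: ω = 3919.6098×51/76 = 2630.2644 rpm, dir flips to +; running = +2630.2644
Stage 3 [87T→19T]: ω = 2630.2644×87/19 = 12043.8424 rpm, dir flips to −; running = −12043.8424
Stage 4 [19T→36T]: ω = 12043.8424×19/36 = 6356.4724 rpm, dir flips to +; running = +6356.4724
Stage 5 [12T→89T]: ω = 6356.4724×12/89 = 857.0525 rpm, dir flips to −; running = −857.0525
Stage 6 [89T→18T]: ω = 857.0525×89/18 = 4237.6483 rpm, dir flips to +; running = +4237.6483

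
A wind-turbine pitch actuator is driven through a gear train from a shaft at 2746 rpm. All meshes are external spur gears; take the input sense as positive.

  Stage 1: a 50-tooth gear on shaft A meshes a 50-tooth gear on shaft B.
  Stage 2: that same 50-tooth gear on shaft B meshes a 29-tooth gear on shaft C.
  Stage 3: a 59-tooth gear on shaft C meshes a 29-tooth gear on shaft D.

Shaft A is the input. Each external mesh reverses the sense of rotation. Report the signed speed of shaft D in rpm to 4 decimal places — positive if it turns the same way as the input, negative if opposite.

-9632.2235 rpm (opposite to input, |ω| = 9632.2235 rpm)

Stage 1 [50T→50T]: ω = 2746.0000×50/50 = 2746.0000 rpm, dir flips to −; running = −2746.0000
Stage 2 [50T→29T]: ω = 2746.0000×50/29 = 4734.4828 rpm, dir flips to +; running = +4734.4828
Stage 3 [59T→29T]: ω = 4734.4828×59/29 = 9632.2235 rpm, dir flips to −; running = −9632.2235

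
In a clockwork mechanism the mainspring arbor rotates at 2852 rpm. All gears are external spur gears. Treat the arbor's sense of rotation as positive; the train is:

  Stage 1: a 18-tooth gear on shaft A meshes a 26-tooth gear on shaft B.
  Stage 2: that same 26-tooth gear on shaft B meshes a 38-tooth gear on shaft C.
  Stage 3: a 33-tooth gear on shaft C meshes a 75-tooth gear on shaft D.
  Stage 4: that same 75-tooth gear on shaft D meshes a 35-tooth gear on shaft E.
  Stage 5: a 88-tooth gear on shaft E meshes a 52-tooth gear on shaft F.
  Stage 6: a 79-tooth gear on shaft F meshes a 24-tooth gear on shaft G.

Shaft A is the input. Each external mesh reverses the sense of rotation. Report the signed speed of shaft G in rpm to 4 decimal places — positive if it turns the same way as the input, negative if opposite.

Stage 1 [18T→26T]: ω = 2852.0000×18/26 = 1974.4615 rpm, dir flips to −; running = −1974.4615
Stage 2 [26T→38T]: ω = 1974.4615×26/38 = 1350.9474 rpm, dir flips to +; running = +1350.9474
Stage 3 [33T→75T]: ω = 1350.9474×33/75 = 594.4168 rpm, dir flips to −; running = −594.4168
Stage 4 [75T→35T]: ω = 594.4168×75/35 = 1273.7504 rpm, dir flips to +; running = +1273.7504
Stage 5 [88T→52T]: ω = 1273.7504×88/52 = 2155.5776 rpm, dir flips to −; running = −2155.5776
Stage 6 [79T→24T]: ω = 2155.5776×79/24 = 7095.4428 rpm, dir flips to +; running = +7095.4428

+7095.4428 rpm (same as input, |ω| = 7095.4428 rpm)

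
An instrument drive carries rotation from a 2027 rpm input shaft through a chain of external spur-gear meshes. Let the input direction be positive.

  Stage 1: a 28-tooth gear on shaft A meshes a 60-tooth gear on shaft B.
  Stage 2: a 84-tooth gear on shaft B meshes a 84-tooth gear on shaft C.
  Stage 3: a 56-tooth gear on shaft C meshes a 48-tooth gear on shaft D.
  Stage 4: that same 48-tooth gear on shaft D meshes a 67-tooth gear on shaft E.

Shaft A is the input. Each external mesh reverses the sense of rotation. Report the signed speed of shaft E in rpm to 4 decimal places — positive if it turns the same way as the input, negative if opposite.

Stage 1 [28T→60T]: ω = 2027.0000×28/60 = 945.9333 rpm, dir flips to −; running = −945.9333
Stage 2 [84T→84T]: ω = 945.9333×84/84 = 945.9333 rpm, dir flips to +; running = +945.9333
Stage 3 [56T→48T]: ω = 945.9333×56/48 = 1103.5889 rpm, dir flips to −; running = −1103.5889
Stage 4 [48T→67T]: ω = 1103.5889×48/67 = 790.6308 rpm, dir flips to +; running = +790.6308

+790.6308 rpm (same as input, |ω| = 790.6308 rpm)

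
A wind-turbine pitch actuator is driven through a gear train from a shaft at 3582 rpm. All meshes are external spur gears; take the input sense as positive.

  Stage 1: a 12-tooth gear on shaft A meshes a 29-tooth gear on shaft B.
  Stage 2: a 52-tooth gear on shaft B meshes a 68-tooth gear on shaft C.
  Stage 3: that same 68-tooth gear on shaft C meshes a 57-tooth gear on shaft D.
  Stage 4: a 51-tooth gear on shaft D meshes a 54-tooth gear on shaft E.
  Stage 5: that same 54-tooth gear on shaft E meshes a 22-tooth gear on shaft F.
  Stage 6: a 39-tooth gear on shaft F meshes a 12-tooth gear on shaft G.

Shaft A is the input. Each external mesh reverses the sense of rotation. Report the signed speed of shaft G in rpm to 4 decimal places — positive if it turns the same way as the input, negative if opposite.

Stage 1 [12T→29T]: ω = 3582.0000×12/29 = 1482.2069 rpm, dir flips to −; running = −1482.2069
Stage 2 [52T→68T]: ω = 1482.2069×52/68 = 1133.4523 rpm, dir flips to +; running = +1133.4523
Stage 3 [68T→57T]: ω = 1133.4523×68/57 = 1352.1887 rpm, dir flips to −; running = −1352.1887
Stage 4 [51T→54T]: ω = 1352.1887×51/54 = 1277.0672 rpm, dir flips to +; running = +1277.0672
Stage 5 [54T→22T]: ω = 1277.0672×54/22 = 3134.6194 rpm, dir flips to −; running = −3134.6194
Stage 6 [39T→12T]: ω = 3134.6194×39/12 = 10187.5130 rpm, dir flips to +; running = +10187.5130

+10187.5130 rpm (same as input, |ω| = 10187.5130 rpm)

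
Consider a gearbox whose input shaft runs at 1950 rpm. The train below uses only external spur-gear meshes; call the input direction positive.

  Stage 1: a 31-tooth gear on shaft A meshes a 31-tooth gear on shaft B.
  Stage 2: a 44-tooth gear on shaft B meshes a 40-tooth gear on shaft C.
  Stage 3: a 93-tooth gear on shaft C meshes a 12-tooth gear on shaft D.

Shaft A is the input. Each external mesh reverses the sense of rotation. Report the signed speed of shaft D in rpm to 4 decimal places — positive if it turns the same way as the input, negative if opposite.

-16623.7500 rpm (opposite to input, |ω| = 16623.7500 rpm)

Stage 1 [31T→31T]: ω = 1950.0000×31/31 = 1950.0000 rpm, dir flips to −; running = −1950.0000
Stage 2 [44T→40T]: ω = 1950.0000×44/40 = 2145.0000 rpm, dir flips to +; running = +2145.0000
Stage 3 [93T→12T]: ω = 2145.0000×93/12 = 16623.7500 rpm, dir flips to −; running = −16623.7500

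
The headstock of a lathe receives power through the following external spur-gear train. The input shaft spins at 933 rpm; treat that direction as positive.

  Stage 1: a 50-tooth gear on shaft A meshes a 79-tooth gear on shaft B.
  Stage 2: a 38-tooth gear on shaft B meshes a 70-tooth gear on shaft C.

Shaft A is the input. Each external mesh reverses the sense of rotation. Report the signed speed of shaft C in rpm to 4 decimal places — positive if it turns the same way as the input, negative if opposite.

+320.5606 rpm (same as input, |ω| = 320.5606 rpm)

Stage 1 [50T→79T]: ω = 933.0000×50/79 = 590.5063 rpm, dir flips to −; running = −590.5063
Stage 2 [38T→70T]: ω = 590.5063×38/70 = 320.5606 rpm, dir flips to +; running = +320.5606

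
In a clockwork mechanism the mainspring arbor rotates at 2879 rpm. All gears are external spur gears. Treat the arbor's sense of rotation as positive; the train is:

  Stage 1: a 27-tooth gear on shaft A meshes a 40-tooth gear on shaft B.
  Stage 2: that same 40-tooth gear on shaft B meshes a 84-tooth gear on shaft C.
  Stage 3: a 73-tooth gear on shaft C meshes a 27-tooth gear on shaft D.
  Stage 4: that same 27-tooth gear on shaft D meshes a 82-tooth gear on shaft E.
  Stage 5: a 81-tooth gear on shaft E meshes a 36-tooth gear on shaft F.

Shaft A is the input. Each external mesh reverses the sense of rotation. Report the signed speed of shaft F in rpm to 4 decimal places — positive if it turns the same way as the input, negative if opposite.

Stage 1 [27T→40T]: ω = 2879.0000×27/40 = 1943.3250 rpm, dir flips to −; running = −1943.3250
Stage 2 [40T→84T]: ω = 1943.3250×40/84 = 925.3929 rpm, dir flips to +; running = +925.3929
Stage 3 [73T→27T]: ω = 925.3929×73/27 = 2501.9881 rpm, dir flips to −; running = −2501.9881
Stage 4 [27T→82T]: ω = 2501.9881×27/82 = 823.8253 rpm, dir flips to +; running = +823.8253
Stage 5 [81T→36T]: ω = 823.8253×81/36 = 1853.6070 rpm, dir flips to −; running = −1853.6070

-1853.6070 rpm (opposite to input, |ω| = 1853.6070 rpm)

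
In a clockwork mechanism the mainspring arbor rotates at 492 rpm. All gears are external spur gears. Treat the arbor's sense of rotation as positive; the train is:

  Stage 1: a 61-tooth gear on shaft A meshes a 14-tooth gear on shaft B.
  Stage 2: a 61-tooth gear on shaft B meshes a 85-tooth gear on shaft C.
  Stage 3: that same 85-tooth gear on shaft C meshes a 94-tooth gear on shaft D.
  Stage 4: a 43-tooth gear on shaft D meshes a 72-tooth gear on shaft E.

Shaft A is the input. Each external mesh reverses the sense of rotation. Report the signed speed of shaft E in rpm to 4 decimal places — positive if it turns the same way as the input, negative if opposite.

Stage 1 [61T→14T]: ω = 492.0000×61/14 = 2143.7143 rpm, dir flips to −; running = −2143.7143
Stage 2 [61T→85T]: ω = 2143.7143×61/85 = 1538.4303 rpm, dir flips to +; running = +1538.4303
Stage 3 [85T→94T]: ω = 1538.4303×85/94 = 1391.1337 rpm, dir flips to −; running = −1391.1337
Stage 4 [43T→72T]: ω = 1391.1337×43/72 = 830.8160 rpm, dir flips to +; running = +830.8160

+830.8160 rpm (same as input, |ω| = 830.8160 rpm)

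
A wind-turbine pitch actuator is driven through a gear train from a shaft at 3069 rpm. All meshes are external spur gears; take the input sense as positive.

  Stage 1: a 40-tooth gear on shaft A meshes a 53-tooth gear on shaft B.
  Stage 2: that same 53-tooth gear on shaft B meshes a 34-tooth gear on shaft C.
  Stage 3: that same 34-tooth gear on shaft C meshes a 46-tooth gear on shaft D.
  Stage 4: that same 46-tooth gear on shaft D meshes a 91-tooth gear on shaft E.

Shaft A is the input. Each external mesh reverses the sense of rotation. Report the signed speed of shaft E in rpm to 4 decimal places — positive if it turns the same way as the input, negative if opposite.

+1349.0110 rpm (same as input, |ω| = 1349.0110 rpm)

Stage 1 [40T→53T]: ω = 3069.0000×40/53 = 2316.2264 rpm, dir flips to −; running = −2316.2264
Stage 2 [53T→34T]: ω = 2316.2264×53/34 = 3610.5882 rpm, dir flips to +; running = +3610.5882
Stage 3 [34T→46T]: ω = 3610.5882×34/46 = 2668.6957 rpm, dir flips to −; running = −2668.6957
Stage 4 [46T→91T]: ω = 2668.6957×46/91 = 1349.0110 rpm, dir flips to +; running = +1349.0110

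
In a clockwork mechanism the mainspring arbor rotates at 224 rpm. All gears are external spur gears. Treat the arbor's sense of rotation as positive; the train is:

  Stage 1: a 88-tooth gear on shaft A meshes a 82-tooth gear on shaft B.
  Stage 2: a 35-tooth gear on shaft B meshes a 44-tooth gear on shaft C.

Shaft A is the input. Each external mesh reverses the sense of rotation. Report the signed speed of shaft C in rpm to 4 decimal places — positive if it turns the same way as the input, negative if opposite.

+191.2195 rpm (same as input, |ω| = 191.2195 rpm)

Stage 1 [88T→82T]: ω = 224.0000×88/82 = 240.3902 rpm, dir flips to −; running = −240.3902
Stage 2 [35T→44T]: ω = 240.3902×35/44 = 191.2195 rpm, dir flips to +; running = +191.2195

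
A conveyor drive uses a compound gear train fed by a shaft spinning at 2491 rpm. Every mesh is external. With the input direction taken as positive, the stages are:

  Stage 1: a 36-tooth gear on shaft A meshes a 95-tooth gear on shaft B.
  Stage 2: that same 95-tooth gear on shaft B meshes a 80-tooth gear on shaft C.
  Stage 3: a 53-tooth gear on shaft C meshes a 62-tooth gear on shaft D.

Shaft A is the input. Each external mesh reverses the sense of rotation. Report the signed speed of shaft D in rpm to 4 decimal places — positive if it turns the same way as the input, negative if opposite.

-958.2315 rpm (opposite to input, |ω| = 958.2315 rpm)

Stage 1 [36T→95T]: ω = 2491.0000×36/95 = 943.9579 rpm, dir flips to −; running = −943.9579
Stage 2 [95T→80T]: ω = 943.9579×95/80 = 1120.9500 rpm, dir flips to +; running = +1120.9500
Stage 3 [53T→62T]: ω = 1120.9500×53/62 = 958.2315 rpm, dir flips to −; running = −958.2315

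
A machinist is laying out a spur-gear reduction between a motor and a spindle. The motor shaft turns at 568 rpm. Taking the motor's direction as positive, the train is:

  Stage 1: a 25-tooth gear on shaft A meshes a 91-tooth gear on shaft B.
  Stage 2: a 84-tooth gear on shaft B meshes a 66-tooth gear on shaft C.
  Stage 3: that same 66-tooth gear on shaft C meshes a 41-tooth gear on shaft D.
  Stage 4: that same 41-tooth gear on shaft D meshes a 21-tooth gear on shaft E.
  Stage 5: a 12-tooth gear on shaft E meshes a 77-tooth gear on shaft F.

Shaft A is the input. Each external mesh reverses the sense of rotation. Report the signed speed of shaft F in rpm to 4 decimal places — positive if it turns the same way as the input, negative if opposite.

Stage 1 [25T→91T]: ω = 568.0000×25/91 = 156.0440 rpm, dir flips to −; running = −156.0440
Stage 2 [84T→66T]: ω = 156.0440×84/66 = 198.6014 rpm, dir flips to +; running = +198.6014
Stage 3 [66T→41T]: ω = 198.6014×66/41 = 319.6998 rpm, dir flips to −; running = −319.6998
Stage 4 [41T→21T]: ω = 319.6998×41/21 = 624.1758 rpm, dir flips to +; running = +624.1758
Stage 5 [12T→77T]: ω = 624.1758×12/77 = 97.2742 rpm, dir flips to −; running = −97.2742

-97.2742 rpm (opposite to input, |ω| = 97.2742 rpm)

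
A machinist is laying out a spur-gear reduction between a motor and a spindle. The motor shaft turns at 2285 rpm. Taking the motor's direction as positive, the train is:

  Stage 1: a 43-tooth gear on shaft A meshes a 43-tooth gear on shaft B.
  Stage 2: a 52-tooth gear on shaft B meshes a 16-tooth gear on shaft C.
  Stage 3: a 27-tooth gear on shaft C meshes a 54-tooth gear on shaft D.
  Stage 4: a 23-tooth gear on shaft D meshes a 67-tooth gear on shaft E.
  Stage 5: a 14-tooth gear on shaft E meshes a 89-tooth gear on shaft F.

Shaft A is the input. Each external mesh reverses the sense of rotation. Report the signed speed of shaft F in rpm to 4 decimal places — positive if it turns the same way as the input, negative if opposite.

Stage 1 [43T→43T]: ω = 2285.0000×43/43 = 2285.0000 rpm, dir flips to −; running = −2285.0000
Stage 2 [52T→16T]: ω = 2285.0000×52/16 = 7426.2500 rpm, dir flips to +; running = +7426.2500
Stage 3 [27T→54T]: ω = 7426.2500×27/54 = 3713.1250 rpm, dir flips to −; running = −3713.1250
Stage 4 [23T→67T]: ω = 3713.1250×23/67 = 1274.6549 rpm, dir flips to +; running = +1274.6549
Stage 5 [14T→89T]: ω = 1274.6549×14/89 = 200.5075 rpm, dir flips to −; running = −200.5075

-200.5075 rpm (opposite to input, |ω| = 200.5075 rpm)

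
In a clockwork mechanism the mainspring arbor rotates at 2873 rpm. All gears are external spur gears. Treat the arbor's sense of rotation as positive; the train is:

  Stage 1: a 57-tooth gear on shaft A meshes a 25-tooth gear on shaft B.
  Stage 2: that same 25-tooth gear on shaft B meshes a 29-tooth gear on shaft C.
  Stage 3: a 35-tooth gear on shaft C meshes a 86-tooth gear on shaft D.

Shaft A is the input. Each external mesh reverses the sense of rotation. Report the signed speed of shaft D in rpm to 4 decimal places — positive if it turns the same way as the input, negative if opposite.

-2298.1696 rpm (opposite to input, |ω| = 2298.1696 rpm)

Stage 1 [57T→25T]: ω = 2873.0000×57/25 = 6550.4400 rpm, dir flips to −; running = −6550.4400
Stage 2 [25T→29T]: ω = 6550.4400×25/29 = 5646.9310 rpm, dir flips to +; running = +5646.9310
Stage 3 [35T→86T]: ω = 5646.9310×35/86 = 2298.1696 rpm, dir flips to −; running = −2298.1696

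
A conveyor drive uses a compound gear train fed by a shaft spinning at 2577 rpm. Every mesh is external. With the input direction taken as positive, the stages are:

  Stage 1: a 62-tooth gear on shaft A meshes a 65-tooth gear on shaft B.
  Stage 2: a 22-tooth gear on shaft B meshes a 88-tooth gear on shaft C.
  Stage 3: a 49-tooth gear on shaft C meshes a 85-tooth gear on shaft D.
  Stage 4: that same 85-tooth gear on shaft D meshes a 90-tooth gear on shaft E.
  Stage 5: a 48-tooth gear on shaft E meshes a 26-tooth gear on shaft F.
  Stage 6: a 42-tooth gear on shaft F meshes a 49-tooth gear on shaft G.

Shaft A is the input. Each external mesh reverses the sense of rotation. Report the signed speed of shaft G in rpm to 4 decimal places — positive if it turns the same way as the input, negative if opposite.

Stage 1 [62T→65T]: ω = 2577.0000×62/65 = 2458.0615 rpm, dir flips to −; running = −2458.0615
Stage 2 [22T→88T]: ω = 2458.0615×22/88 = 614.5154 rpm, dir flips to +; running = +614.5154
Stage 3 [49T→85T]: ω = 614.5154×49/85 = 354.2500 rpm, dir flips to −; running = −354.2500
Stage 4 [85T→90T]: ω = 354.2500×85/90 = 334.5695 rpm, dir flips to +; running = +334.5695
Stage 5 [48T→26T]: ω = 334.5695×48/26 = 617.6667 rpm, dir flips to −; running = −617.6667
Stage 6 [42T→49T]: ω = 617.6667×42/49 = 529.4286 rpm, dir flips to +; running = +529.4286

+529.4286 rpm (same as input, |ω| = 529.4286 rpm)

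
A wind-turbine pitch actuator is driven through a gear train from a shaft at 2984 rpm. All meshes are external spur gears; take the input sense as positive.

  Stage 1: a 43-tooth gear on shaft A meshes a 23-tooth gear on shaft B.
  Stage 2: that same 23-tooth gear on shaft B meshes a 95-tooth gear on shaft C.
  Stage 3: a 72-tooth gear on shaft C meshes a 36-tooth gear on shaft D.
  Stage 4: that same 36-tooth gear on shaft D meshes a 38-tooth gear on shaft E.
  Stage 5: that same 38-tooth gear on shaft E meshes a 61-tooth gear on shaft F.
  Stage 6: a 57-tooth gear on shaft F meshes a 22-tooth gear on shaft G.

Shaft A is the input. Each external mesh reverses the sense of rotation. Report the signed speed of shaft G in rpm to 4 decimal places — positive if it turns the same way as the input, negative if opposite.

+4130.4608 rpm (same as input, |ω| = 4130.4608 rpm)

Stage 1 [43T→23T]: ω = 2984.0000×43/23 = 5578.7826 rpm, dir flips to −; running = −5578.7826
Stage 2 [23T→95T]: ω = 5578.7826×23/95 = 1350.6526 rpm, dir flips to +; running = +1350.6526
Stage 3 [72T→36T]: ω = 1350.6526×72/36 = 2701.3053 rpm, dir flips to −; running = −2701.3053
Stage 4 [36T→38T]: ω = 2701.3053×36/38 = 2559.1313 rpm, dir flips to +; running = +2559.1313
Stage 5 [38T→61T]: ω = 2559.1313×38/61 = 1594.2129 rpm, dir flips to −; running = −1594.2129
Stage 6 [57T→22T]: ω = 1594.2129×57/22 = 4130.4608 rpm, dir flips to +; running = +4130.4608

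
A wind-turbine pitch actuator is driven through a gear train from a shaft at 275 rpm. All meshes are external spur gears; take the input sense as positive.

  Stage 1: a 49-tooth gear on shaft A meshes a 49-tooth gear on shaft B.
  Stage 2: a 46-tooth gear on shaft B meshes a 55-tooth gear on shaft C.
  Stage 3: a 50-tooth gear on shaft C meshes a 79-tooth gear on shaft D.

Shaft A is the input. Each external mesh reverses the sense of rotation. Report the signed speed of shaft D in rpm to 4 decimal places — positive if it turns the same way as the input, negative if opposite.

Stage 1 [49T→49T]: ω = 275.0000×49/49 = 275.0000 rpm, dir flips to −; running = −275.0000
Stage 2 [46T→55T]: ω = 275.0000×46/55 = 230.0000 rpm, dir flips to +; running = +230.0000
Stage 3 [50T→79T]: ω = 230.0000×50/79 = 145.5696 rpm, dir flips to −; running = −145.5696

-145.5696 rpm (opposite to input, |ω| = 145.5696 rpm)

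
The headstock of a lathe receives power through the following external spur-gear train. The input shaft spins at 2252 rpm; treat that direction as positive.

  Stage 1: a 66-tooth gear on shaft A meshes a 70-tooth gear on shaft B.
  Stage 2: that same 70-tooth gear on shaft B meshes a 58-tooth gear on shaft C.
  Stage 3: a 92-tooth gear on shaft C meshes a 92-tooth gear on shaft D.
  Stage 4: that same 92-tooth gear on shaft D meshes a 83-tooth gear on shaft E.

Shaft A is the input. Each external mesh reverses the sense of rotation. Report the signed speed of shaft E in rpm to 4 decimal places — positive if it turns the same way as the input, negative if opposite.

Stage 1 [66T→70T]: ω = 2252.0000×66/70 = 2123.3143 rpm, dir flips to −; running = −2123.3143
Stage 2 [70T→58T]: ω = 2123.3143×70/58 = 2562.6207 rpm, dir flips to +; running = +2562.6207
Stage 3 [92T→92T]: ω = 2562.6207×92/92 = 2562.6207 rpm, dir flips to −; running = −2562.6207
Stage 4 [92T→83T]: ω = 2562.6207×92/83 = 2840.4952 rpm, dir flips to +; running = +2840.4952

+2840.4952 rpm (same as input, |ω| = 2840.4952 rpm)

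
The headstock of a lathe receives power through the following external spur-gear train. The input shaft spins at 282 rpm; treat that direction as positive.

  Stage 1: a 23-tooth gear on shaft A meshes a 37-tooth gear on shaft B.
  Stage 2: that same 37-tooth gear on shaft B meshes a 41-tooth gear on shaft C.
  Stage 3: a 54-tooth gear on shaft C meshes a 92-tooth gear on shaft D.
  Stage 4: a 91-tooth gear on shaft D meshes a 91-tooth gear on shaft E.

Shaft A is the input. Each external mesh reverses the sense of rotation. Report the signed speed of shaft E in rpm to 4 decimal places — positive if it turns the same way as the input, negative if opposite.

Stage 1 [23T→37T]: ω = 282.0000×23/37 = 175.2973 rpm, dir flips to −; running = −175.2973
Stage 2 [37T→41T]: ω = 175.2973×37/41 = 158.1951 rpm, dir flips to +; running = +158.1951
Stage 3 [54T→92T]: ω = 158.1951×54/92 = 92.8537 rpm, dir flips to −; running = −92.8537
Stage 4 [91T→91T]: ω = 92.8537×91/91 = 92.8537 rpm, dir flips to +; running = +92.8537

+92.8537 rpm (same as input, |ω| = 92.8537 rpm)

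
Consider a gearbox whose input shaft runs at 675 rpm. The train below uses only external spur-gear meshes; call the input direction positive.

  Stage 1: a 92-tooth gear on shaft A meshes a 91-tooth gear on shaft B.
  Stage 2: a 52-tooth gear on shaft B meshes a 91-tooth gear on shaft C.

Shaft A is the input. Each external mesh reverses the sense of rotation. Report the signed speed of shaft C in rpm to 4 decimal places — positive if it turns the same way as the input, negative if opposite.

+389.9529 rpm (same as input, |ω| = 389.9529 rpm)

Stage 1 [92T→91T]: ω = 675.0000×92/91 = 682.4176 rpm, dir flips to −; running = −682.4176
Stage 2 [52T→91T]: ω = 682.4176×52/91 = 389.9529 rpm, dir flips to +; running = +389.9529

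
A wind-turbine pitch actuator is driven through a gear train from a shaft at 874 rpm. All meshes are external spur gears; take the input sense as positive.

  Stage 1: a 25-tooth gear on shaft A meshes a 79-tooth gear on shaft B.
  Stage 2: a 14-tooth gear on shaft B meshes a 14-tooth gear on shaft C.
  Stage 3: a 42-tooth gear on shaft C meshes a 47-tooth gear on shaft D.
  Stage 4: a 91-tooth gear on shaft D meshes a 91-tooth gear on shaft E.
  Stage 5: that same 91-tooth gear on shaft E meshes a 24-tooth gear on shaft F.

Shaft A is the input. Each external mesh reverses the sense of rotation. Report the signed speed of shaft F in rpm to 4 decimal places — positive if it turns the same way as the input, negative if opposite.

Stage 1 [25T→79T]: ω = 874.0000×25/79 = 276.5823 rpm, dir flips to −; running = −276.5823
Stage 2 [14T→14T]: ω = 276.5823×14/14 = 276.5823 rpm, dir flips to +; running = +276.5823
Stage 3 [42T→47T]: ω = 276.5823×42/47 = 247.1586 rpm, dir flips to −; running = −247.1586
Stage 4 [91T→91T]: ω = 247.1586×91/91 = 247.1586 rpm, dir flips to +; running = +247.1586
Stage 5 [91T→24T]: ω = 247.1586×91/24 = 937.1431 rpm, dir flips to −; running = −937.1431

-937.1431 rpm (opposite to input, |ω| = 937.1431 rpm)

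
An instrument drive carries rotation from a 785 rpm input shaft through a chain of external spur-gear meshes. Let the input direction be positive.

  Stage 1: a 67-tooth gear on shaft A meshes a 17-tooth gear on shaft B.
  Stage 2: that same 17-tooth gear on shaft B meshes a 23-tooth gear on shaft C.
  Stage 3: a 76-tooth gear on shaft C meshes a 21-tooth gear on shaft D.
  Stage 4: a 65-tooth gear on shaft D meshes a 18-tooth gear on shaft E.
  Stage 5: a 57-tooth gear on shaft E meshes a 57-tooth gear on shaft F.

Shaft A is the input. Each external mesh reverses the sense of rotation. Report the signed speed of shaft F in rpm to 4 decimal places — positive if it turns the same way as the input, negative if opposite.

-29884.8976 rpm (opposite to input, |ω| = 29884.8976 rpm)

Stage 1 [67T→17T]: ω = 785.0000×67/17 = 3093.8235 rpm, dir flips to −; running = −3093.8235
Stage 2 [17T→23T]: ω = 3093.8235×17/23 = 2286.7391 rpm, dir flips to +; running = +2286.7391
Stage 3 [76T→21T]: ω = 2286.7391×76/21 = 8275.8178 rpm, dir flips to −; running = −8275.8178
Stage 4 [65T→18T]: ω = 8275.8178×65/18 = 29884.8976 rpm, dir flips to +; running = +29884.8976
Stage 5 [57T→57T]: ω = 29884.8976×57/57 = 29884.8976 rpm, dir flips to −; running = −29884.8976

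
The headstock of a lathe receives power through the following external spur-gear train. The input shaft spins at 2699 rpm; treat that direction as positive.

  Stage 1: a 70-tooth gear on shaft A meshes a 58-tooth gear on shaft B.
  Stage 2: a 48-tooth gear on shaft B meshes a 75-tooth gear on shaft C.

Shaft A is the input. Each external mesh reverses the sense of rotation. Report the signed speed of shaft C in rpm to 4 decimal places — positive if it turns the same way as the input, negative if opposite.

Stage 1 [70T→58T]: ω = 2699.0000×70/58 = 3257.4138 rpm, dir flips to −; running = −3257.4138
Stage 2 [48T→75T]: ω = 3257.4138×48/75 = 2084.7448 rpm, dir flips to +; running = +2084.7448

+2084.7448 rpm (same as input, |ω| = 2084.7448 rpm)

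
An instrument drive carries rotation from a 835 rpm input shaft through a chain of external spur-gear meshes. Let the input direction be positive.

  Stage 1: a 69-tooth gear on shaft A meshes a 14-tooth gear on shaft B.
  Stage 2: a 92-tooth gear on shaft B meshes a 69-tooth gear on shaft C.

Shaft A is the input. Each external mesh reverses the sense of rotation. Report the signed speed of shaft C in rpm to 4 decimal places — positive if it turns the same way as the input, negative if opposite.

Stage 1 [69T→14T]: ω = 835.0000×69/14 = 4115.3571 rpm, dir flips to −; running = −4115.3571
Stage 2 [92T→69T]: ω = 4115.3571×92/69 = 5487.1429 rpm, dir flips to +; running = +5487.1429

+5487.1429 rpm (same as input, |ω| = 5487.1429 rpm)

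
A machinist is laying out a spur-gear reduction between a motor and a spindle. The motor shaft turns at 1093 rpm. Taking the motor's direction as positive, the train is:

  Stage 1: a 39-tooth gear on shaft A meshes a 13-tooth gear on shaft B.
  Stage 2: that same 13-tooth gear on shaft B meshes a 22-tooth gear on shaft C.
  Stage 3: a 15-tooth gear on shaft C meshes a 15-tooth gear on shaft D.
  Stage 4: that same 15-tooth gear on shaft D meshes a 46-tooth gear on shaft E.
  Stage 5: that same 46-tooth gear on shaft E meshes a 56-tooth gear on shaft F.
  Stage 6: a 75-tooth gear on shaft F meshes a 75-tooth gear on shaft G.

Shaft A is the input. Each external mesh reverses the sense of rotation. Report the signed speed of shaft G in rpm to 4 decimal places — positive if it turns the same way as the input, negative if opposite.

Stage 1 [39T→13T]: ω = 1093.0000×39/13 = 3279.0000 rpm, dir flips to −; running = −3279.0000
Stage 2 [13T→22T]: ω = 3279.0000×13/22 = 1937.5909 rpm, dir flips to +; running = +1937.5909
Stage 3 [15T→15T]: ω = 1937.5909×15/15 = 1937.5909 rpm, dir flips to −; running = −1937.5909
Stage 4 [15T→46T]: ω = 1937.5909×15/46 = 631.8231 rpm, dir flips to +; running = +631.8231
Stage 5 [46T→56T]: ω = 631.8231×46/56 = 518.9976 rpm, dir flips to −; running = −518.9976
Stage 6 [75T→75T]: ω = 518.9976×75/75 = 518.9976 rpm, dir flips to +; running = +518.9976

+518.9976 rpm (same as input, |ω| = 518.9976 rpm)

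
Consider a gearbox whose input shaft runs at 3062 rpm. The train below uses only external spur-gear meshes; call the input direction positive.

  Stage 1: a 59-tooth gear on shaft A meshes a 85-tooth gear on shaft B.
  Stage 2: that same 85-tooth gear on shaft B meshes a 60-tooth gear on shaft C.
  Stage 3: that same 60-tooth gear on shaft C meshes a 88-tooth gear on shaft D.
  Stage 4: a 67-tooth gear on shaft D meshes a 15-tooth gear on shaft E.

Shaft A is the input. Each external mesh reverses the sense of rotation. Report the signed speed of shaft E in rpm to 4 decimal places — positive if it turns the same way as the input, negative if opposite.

+9169.7621 rpm (same as input, |ω| = 9169.7621 rpm)

Stage 1 [59T→85T]: ω = 3062.0000×59/85 = 2125.3882 rpm, dir flips to −; running = −2125.3882
Stage 2 [85T→60T]: ω = 2125.3882×85/60 = 3010.9667 rpm, dir flips to +; running = +3010.9667
Stage 3 [60T→88T]: ω = 3010.9667×60/88 = 2052.9318 rpm, dir flips to −; running = −2052.9318
Stage 4 [67T→15T]: ω = 2052.9318×67/15 = 9169.7621 rpm, dir flips to +; running = +9169.7621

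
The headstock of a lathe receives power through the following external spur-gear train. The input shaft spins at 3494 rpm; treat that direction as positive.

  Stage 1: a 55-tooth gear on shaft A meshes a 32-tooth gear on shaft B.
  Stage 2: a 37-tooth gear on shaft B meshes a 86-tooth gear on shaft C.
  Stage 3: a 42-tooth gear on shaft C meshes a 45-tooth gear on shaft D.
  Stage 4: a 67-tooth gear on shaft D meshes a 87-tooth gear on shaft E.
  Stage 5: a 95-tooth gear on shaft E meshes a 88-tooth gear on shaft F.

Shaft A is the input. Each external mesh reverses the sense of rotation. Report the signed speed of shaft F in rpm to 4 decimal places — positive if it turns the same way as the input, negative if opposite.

-2004.8050 rpm (opposite to input, |ω| = 2004.8050 rpm)

Stage 1 [55T→32T]: ω = 3494.0000×55/32 = 6005.3125 rpm, dir flips to −; running = −6005.3125
Stage 2 [37T→86T]: ω = 6005.3125×37/86 = 2583.6810 rpm, dir flips to +; running = +2583.6810
Stage 3 [42T→45T]: ω = 2583.6810×42/45 = 2411.4356 rpm, dir flips to −; running = −2411.4356
Stage 4 [67T→87T]: ω = 2411.4356×67/87 = 1857.0826 rpm, dir flips to +; running = +1857.0826
Stage 5 [95T→88T]: ω = 1857.0826×95/88 = 2004.8050 rpm, dir flips to −; running = −2004.8050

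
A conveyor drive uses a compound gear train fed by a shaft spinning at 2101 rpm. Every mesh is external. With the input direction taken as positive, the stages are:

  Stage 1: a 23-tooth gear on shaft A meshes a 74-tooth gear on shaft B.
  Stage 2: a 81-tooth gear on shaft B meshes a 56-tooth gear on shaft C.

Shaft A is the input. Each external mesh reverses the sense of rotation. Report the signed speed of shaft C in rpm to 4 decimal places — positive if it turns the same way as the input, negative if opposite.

Stage 1 [23T→74T]: ω = 2101.0000×23/74 = 653.0135 rpm, dir flips to −; running = −653.0135
Stage 2 [81T→56T]: ω = 653.0135×81/56 = 944.5374 rpm, dir flips to +; running = +944.5374

+944.5374 rpm (same as input, |ω| = 944.5374 rpm)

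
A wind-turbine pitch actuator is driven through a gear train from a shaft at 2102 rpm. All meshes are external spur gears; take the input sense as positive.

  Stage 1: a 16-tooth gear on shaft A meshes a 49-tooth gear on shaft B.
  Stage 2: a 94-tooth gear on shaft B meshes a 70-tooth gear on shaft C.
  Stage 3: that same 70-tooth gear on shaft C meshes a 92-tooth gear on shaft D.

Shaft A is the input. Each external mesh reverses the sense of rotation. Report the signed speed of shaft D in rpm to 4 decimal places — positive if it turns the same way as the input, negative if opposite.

Stage 1 [16T→49T]: ω = 2102.0000×16/49 = 686.3673 rpm, dir flips to −; running = −686.3673
Stage 2 [94T→70T]: ω = 686.3673×94/70 = 921.6933 rpm, dir flips to +; running = +921.6933
Stage 3 [70T→92T]: ω = 921.6933×70/92 = 701.2884 rpm, dir flips to −; running = −701.2884

-701.2884 rpm (opposite to input, |ω| = 701.2884 rpm)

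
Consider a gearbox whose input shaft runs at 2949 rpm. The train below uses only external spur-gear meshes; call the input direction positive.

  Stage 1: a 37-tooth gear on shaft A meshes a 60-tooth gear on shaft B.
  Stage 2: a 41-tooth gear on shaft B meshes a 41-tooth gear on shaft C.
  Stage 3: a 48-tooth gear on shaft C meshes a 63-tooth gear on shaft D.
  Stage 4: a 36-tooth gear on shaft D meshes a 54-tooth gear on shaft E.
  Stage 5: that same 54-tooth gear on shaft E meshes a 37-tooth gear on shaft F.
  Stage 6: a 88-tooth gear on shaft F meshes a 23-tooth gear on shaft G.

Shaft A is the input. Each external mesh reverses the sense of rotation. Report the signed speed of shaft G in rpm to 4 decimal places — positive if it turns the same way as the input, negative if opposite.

+5158.0025 rpm (same as input, |ω| = 5158.0025 rpm)

Stage 1 [37T→60T]: ω = 2949.0000×37/60 = 1818.5500 rpm, dir flips to −; running = −1818.5500
Stage 2 [41T→41T]: ω = 1818.5500×41/41 = 1818.5500 rpm, dir flips to +; running = +1818.5500
Stage 3 [48T→63T]: ω = 1818.5500×48/63 = 1385.5619 rpm, dir flips to −; running = −1385.5619
Stage 4 [36T→54T]: ω = 1385.5619×36/54 = 923.7079 rpm, dir flips to +; running = +923.7079
Stage 5 [54T→37T]: ω = 923.7079×54/37 = 1348.1143 rpm, dir flips to −; running = −1348.1143
Stage 6 [88T→23T]: ω = 1348.1143×88/23 = 5158.0025 rpm, dir flips to +; running = +5158.0025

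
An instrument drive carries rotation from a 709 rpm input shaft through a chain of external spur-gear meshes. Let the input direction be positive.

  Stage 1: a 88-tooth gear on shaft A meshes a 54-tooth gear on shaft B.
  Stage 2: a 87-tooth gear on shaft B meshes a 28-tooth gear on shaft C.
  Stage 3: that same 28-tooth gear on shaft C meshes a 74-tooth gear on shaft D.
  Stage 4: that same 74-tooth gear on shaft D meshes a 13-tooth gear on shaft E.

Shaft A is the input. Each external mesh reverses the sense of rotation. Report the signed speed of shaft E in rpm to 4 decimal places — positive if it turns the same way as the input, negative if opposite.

Stage 1 [88T→54T]: ω = 709.0000×88/54 = 1155.4074 rpm, dir flips to −; running = −1155.4074
Stage 2 [87T→28T]: ω = 1155.4074×87/28 = 3590.0159 rpm, dir flips to +; running = +3590.0159
Stage 3 [28T→74T]: ω = 3590.0159×28/74 = 1358.3844 rpm, dir flips to −; running = −1358.3844
Stage 4 [74T→13T]: ω = 1358.3844×74/13 = 7732.3419 rpm, dir flips to +; running = +7732.3419

+7732.3419 rpm (same as input, |ω| = 7732.3419 rpm)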